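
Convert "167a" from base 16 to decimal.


Input: "167a" in base 16
Positional expansion:
  Digit '1' (value 1) x 16^3 = 4096
  Digit '6' (value 6) x 16^2 = 1536
  Digit '7' (value 7) x 16^1 = 112
  Digit 'a' (value 10) x 16^0 = 10
Sum = 5754

5754


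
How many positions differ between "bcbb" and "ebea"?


Comparing "bcbb" and "ebea" position by position:
  Position 0: 'b' vs 'e' => DIFFER
  Position 1: 'c' vs 'b' => DIFFER
  Position 2: 'b' vs 'e' => DIFFER
  Position 3: 'b' vs 'a' => DIFFER
Positions that differ: 4

4


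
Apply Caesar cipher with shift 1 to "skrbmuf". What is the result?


Caesar cipher: shift "skrbmuf" by 1
  's' (pos 18) + 1 = pos 19 = 't'
  'k' (pos 10) + 1 = pos 11 = 'l'
  'r' (pos 17) + 1 = pos 18 = 's'
  'b' (pos 1) + 1 = pos 2 = 'c'
  'm' (pos 12) + 1 = pos 13 = 'n'
  'u' (pos 20) + 1 = pos 21 = 'v'
  'f' (pos 5) + 1 = pos 6 = 'g'
Result: tlscnvg

tlscnvg


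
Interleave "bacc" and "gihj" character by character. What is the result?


Interleaving "bacc" and "gihj":
  Position 0: 'b' from first, 'g' from second => "bg"
  Position 1: 'a' from first, 'i' from second => "ai"
  Position 2: 'c' from first, 'h' from second => "ch"
  Position 3: 'c' from first, 'j' from second => "cj"
Result: bgaichcj

bgaichcj


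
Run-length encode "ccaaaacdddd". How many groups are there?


Input: ccaaaacdddd
Scanning for consecutive runs:
  Group 1: 'c' x 2 (positions 0-1)
  Group 2: 'a' x 4 (positions 2-5)
  Group 3: 'c' x 1 (positions 6-6)
  Group 4: 'd' x 4 (positions 7-10)
Total groups: 4

4


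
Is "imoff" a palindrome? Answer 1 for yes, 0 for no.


Input: imoff
Reversed: ffomi
  Compare pos 0 ('i') with pos 4 ('f'): MISMATCH
  Compare pos 1 ('m') with pos 3 ('f'): MISMATCH
Result: not a palindrome

0


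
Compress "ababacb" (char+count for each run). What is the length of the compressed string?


Input: ababacb
Runs:
  'a' x 1 => "a1"
  'b' x 1 => "b1"
  'a' x 1 => "a1"
  'b' x 1 => "b1"
  'a' x 1 => "a1"
  'c' x 1 => "c1"
  'b' x 1 => "b1"
Compressed: "a1b1a1b1a1c1b1"
Compressed length: 14

14


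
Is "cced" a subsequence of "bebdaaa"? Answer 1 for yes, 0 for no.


Check if "cced" is a subsequence of "bebdaaa"
Greedy scan:
  Position 0 ('b'): no match needed
  Position 1 ('e'): no match needed
  Position 2 ('b'): no match needed
  Position 3 ('d'): no match needed
  Position 4 ('a'): no match needed
  Position 5 ('a'): no match needed
  Position 6 ('a'): no match needed
Only matched 0/4 characters => not a subsequence

0


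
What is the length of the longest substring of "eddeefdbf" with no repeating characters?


Input: "eddeefdbf"
Sliding window (track last position of each char):
  Position 0 ('e'): window [0,0] length 1 -- new best
  Position 1 ('d'): window [0,1] length 2 -- new best
  Position 2 ('d'): repeat (last at 1), move window start to 2
  Position 2 ('d'): window [2,2] length 1
  Position 3 ('e'): window [2,3] length 2
  Position 4 ('e'): repeat (last at 3), move window start to 4
  Position 4 ('e'): window [4,4] length 1
  Position 5 ('f'): window [4,5] length 2
  Position 6 ('d'): window [4,6] length 3 -- new best
  Position 7 ('b'): window [4,7] length 4 -- new best
  Position 8 ('f'): repeat (last at 5), move window start to 6
  Position 8 ('f'): window [6,8] length 3
Longest substring with no repeats: "efdb" with length 4

4


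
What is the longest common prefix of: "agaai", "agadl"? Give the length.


Words: agaai, agadl
  Position 0: all 'a' => match
  Position 1: all 'g' => match
  Position 2: all 'a' => match
  Position 3: ('a', 'd') => mismatch, stop
LCP = "aga" (length 3)

3


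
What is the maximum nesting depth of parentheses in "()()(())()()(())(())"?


Input: "()()(())()()(())(())"
Tracking depth:
  Position 0 '(': depth becomes 1
  Position 1 ')': depth becomes 0
  Position 2 '(': depth becomes 1
  Position 3 ')': depth becomes 0
  Position 4 '(': depth becomes 1
  Position 5 '(': depth becomes 2
  Position 6 ')': depth becomes 1
  Position 7 ')': depth becomes 0
  Position 8 '(': depth becomes 1
  Position 9 ')': depth becomes 0
  Position 10 '(': depth becomes 1
  Position 11 ')': depth becomes 0
  Position 12 '(': depth becomes 1
  Position 13 '(': depth becomes 2
  Position 14 ')': depth becomes 1
  Position 15 ')': depth becomes 0
  Position 16 '(': depth becomes 1
  Position 17 '(': depth becomes 2
  Position 18 ')': depth becomes 1
  Position 19 ')': depth becomes 0
Maximum depth reached: 2

2


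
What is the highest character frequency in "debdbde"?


Input: debdbde
Character counts:
  'b': 2
  'd': 3
  'e': 2
Maximum frequency: 3

3


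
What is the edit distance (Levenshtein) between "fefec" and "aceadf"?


Computing edit distance: "fefec" -> "aceadf"
DP table:
           a    c    e    a    d    f
      0    1    2    3    4    5    6
  f   1    1    2    3    4    5    5
  e   2    2    2    2    3    4    5
  f   3    3    3    3    3    4    4
  e   4    4    4    3    4    4    5
  c   5    5    4    4    4    5    5
Edit distance = dp[5][6] = 5

5


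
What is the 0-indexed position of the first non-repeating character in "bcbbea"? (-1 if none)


Input: bcbbea
Character frequencies:
  'a': 1
  'b': 3
  'c': 1
  'e': 1
Scanning left to right for freq == 1:
  Position 0 ('b'): freq=3, skip
  Position 1 ('c'): unique! => answer = 1

1


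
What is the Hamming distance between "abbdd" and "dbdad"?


Comparing "abbdd" and "dbdad" position by position:
  Position 0: 'a' vs 'd' => differ
  Position 1: 'b' vs 'b' => same
  Position 2: 'b' vs 'd' => differ
  Position 3: 'd' vs 'a' => differ
  Position 4: 'd' vs 'd' => same
Total differences (Hamming distance): 3

3


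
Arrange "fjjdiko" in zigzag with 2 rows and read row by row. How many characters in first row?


Zigzag "fjjdiko" into 2 rows:
Placing characters:
  'f' => row 0
  'j' => row 1
  'j' => row 0
  'd' => row 1
  'i' => row 0
  'k' => row 1
  'o' => row 0
Rows:
  Row 0: "fjio"
  Row 1: "jdk"
First row length: 4

4


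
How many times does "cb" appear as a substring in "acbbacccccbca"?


Searching for "cb" in "acbbacccccbca"
Scanning each position:
  Position 0: "ac" => no
  Position 1: "cb" => MATCH
  Position 2: "bb" => no
  Position 3: "ba" => no
  Position 4: "ac" => no
  Position 5: "cc" => no
  Position 6: "cc" => no
  Position 7: "cc" => no
  Position 8: "cc" => no
  Position 9: "cb" => MATCH
  Position 10: "bc" => no
  Position 11: "ca" => no
Total occurrences: 2

2


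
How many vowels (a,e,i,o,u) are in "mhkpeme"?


Input: mhkpeme
Checking each character:
  'm' at position 0: consonant
  'h' at position 1: consonant
  'k' at position 2: consonant
  'p' at position 3: consonant
  'e' at position 4: vowel (running total: 1)
  'm' at position 5: consonant
  'e' at position 6: vowel (running total: 2)
Total vowels: 2

2


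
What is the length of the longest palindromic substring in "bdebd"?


Input: "bdebd"
Checking substrings for palindromes:
  No multi-char palindromic substrings found
Longest palindromic substring: "b" with length 1

1


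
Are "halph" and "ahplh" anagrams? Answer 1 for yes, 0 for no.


Strings: "halph", "ahplh"
Sorted first:  ahhlp
Sorted second: ahhlp
Sorted forms match => anagrams

1


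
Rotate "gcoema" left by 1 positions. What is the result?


Input: "gcoema", rotate left by 1
First 1 characters: "g"
Remaining characters: "coema"
Concatenate remaining + first: "coema" + "g" = "coemag"

coemag


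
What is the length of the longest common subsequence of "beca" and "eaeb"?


LCS of "beca" and "eaeb"
DP table:
           e    a    e    b
      0    0    0    0    0
  b   0    0    0    0    1
  e   0    1    1    1    1
  c   0    1    1    1    1
  a   0    1    2    2    2
LCS length = dp[4][4] = 2

2


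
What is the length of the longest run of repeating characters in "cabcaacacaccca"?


Input: "cabcaacacaccca"
Scanning for longest run:
  Position 1 ('a'): new char, reset run to 1
  Position 2 ('b'): new char, reset run to 1
  Position 3 ('c'): new char, reset run to 1
  Position 4 ('a'): new char, reset run to 1
  Position 5 ('a'): continues run of 'a', length=2
  Position 6 ('c'): new char, reset run to 1
  Position 7 ('a'): new char, reset run to 1
  Position 8 ('c'): new char, reset run to 1
  Position 9 ('a'): new char, reset run to 1
  Position 10 ('c'): new char, reset run to 1
  Position 11 ('c'): continues run of 'c', length=2
  Position 12 ('c'): continues run of 'c', length=3
  Position 13 ('a'): new char, reset run to 1
Longest run: 'c' with length 3

3


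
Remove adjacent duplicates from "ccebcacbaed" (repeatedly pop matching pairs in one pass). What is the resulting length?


Input: ccebcacbaed
Stack-based adjacent duplicate removal:
  Read 'c': push. Stack: c
  Read 'c': matches stack top 'c' => pop. Stack: (empty)
  Read 'e': push. Stack: e
  Read 'b': push. Stack: eb
  Read 'c': push. Stack: ebc
  Read 'a': push. Stack: ebca
  Read 'c': push. Stack: ebcac
  Read 'b': push. Stack: ebcacb
  Read 'a': push. Stack: ebcacba
  Read 'e': push. Stack: ebcacbae
  Read 'd': push. Stack: ebcacbaed
Final stack: "ebcacbaed" (length 9)

9


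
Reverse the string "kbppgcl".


Input: kbppgcl
Reading characters right to left:
  Position 6: 'l'
  Position 5: 'c'
  Position 4: 'g'
  Position 3: 'p'
  Position 2: 'p'
  Position 1: 'b'
  Position 0: 'k'
Reversed: lcgppbk

lcgppbk


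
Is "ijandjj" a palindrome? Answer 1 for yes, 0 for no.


Input: ijandjj
Reversed: jjdnaji
  Compare pos 0 ('i') with pos 6 ('j'): MISMATCH
  Compare pos 1 ('j') with pos 5 ('j'): match
  Compare pos 2 ('a') with pos 4 ('d'): MISMATCH
Result: not a palindrome

0


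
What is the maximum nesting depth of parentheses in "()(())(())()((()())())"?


Input: "()(())(())()((()())())"
Tracking depth:
  Position 0 '(': depth becomes 1
  Position 1 ')': depth becomes 0
  Position 2 '(': depth becomes 1
  Position 3 '(': depth becomes 2
  Position 4 ')': depth becomes 1
  Position 5 ')': depth becomes 0
  Position 6 '(': depth becomes 1
  Position 7 '(': depth becomes 2
  Position 8 ')': depth becomes 1
  Position 9 ')': depth becomes 0
  Position 10 '(': depth becomes 1
  Position 11 ')': depth becomes 0
  Position 12 '(': depth becomes 1
  Position 13 '(': depth becomes 2
  Position 14 '(': depth becomes 3
  Position 15 ')': depth becomes 2
  Position 16 '(': depth becomes 3
  Position 17 ')': depth becomes 2
  Position 18 ')': depth becomes 1
  Position 19 '(': depth becomes 2
  Position 20 ')': depth becomes 1
  Position 21 ')': depth becomes 0
Maximum depth reached: 3

3


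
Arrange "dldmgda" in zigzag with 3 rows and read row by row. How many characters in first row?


Zigzag "dldmgda" into 3 rows:
Placing characters:
  'd' => row 0
  'l' => row 1
  'd' => row 2
  'm' => row 1
  'g' => row 0
  'd' => row 1
  'a' => row 2
Rows:
  Row 0: "dg"
  Row 1: "lmd"
  Row 2: "da"
First row length: 2

2


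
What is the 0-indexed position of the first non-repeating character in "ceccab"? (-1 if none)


Input: ceccab
Character frequencies:
  'a': 1
  'b': 1
  'c': 3
  'e': 1
Scanning left to right for freq == 1:
  Position 0 ('c'): freq=3, skip
  Position 1 ('e'): unique! => answer = 1

1


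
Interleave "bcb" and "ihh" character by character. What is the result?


Interleaving "bcb" and "ihh":
  Position 0: 'b' from first, 'i' from second => "bi"
  Position 1: 'c' from first, 'h' from second => "ch"
  Position 2: 'b' from first, 'h' from second => "bh"
Result: bichbh

bichbh


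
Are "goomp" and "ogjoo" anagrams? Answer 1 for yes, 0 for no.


Strings: "goomp", "ogjoo"
Sorted first:  gmoop
Sorted second: gjooo
Differ at position 1: 'm' vs 'j' => not anagrams

0


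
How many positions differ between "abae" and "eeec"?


Comparing "abae" and "eeec" position by position:
  Position 0: 'a' vs 'e' => DIFFER
  Position 1: 'b' vs 'e' => DIFFER
  Position 2: 'a' vs 'e' => DIFFER
  Position 3: 'e' vs 'c' => DIFFER
Positions that differ: 4

4


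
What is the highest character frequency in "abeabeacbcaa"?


Input: abeabeacbcaa
Character counts:
  'a': 5
  'b': 3
  'c': 2
  'e': 2
Maximum frequency: 5

5


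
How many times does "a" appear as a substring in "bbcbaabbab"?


Searching for "a" in "bbcbaabbab"
Scanning each position:
  Position 0: "b" => no
  Position 1: "b" => no
  Position 2: "c" => no
  Position 3: "b" => no
  Position 4: "a" => MATCH
  Position 5: "a" => MATCH
  Position 6: "b" => no
  Position 7: "b" => no
  Position 8: "a" => MATCH
  Position 9: "b" => no
Total occurrences: 3

3


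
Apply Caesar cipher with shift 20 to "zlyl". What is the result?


Caesar cipher: shift "zlyl" by 20
  'z' (pos 25) + 20 = pos 19 = 't'
  'l' (pos 11) + 20 = pos 5 = 'f'
  'y' (pos 24) + 20 = pos 18 = 's'
  'l' (pos 11) + 20 = pos 5 = 'f'
Result: tfsf

tfsf


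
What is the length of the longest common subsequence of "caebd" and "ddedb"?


LCS of "caebd" and "ddedb"
DP table:
           d    d    e    d    b
      0    0    0    0    0    0
  c   0    0    0    0    0    0
  a   0    0    0    0    0    0
  e   0    0    0    1    1    1
  b   0    0    0    1    1    2
  d   0    1    1    1    2    2
LCS length = dp[5][5] = 2

2


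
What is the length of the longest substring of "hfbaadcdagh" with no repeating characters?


Input: "hfbaadcdagh"
Sliding window (track last position of each char):
  Position 0 ('h'): window [0,0] length 1 -- new best
  Position 1 ('f'): window [0,1] length 2 -- new best
  Position 2 ('b'): window [0,2] length 3 -- new best
  Position 3 ('a'): window [0,3] length 4 -- new best
  Position 4 ('a'): repeat (last at 3), move window start to 4
  Position 4 ('a'): window [4,4] length 1
  Position 5 ('d'): window [4,5] length 2
  Position 6 ('c'): window [4,6] length 3
  Position 7 ('d'): repeat (last at 5), move window start to 6
  Position 7 ('d'): window [6,7] length 2
  Position 8 ('a'): window [6,8] length 3
  Position 9 ('g'): window [6,9] length 4
  Position 10 ('h'): window [6,10] length 5 -- new best
Longest substring with no repeats: "cdagh" with length 5

5


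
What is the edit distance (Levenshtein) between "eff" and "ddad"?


Computing edit distance: "eff" -> "ddad"
DP table:
           d    d    a    d
      0    1    2    3    4
  e   1    1    2    3    4
  f   2    2    2    3    4
  f   3    3    3    3    4
Edit distance = dp[3][4] = 4

4


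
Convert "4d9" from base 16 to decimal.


Input: "4d9" in base 16
Positional expansion:
  Digit '4' (value 4) x 16^2 = 1024
  Digit 'd' (value 13) x 16^1 = 208
  Digit '9' (value 9) x 16^0 = 9
Sum = 1241

1241


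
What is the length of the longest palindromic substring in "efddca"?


Input: "efddca"
Checking substrings for palindromes:
  [2:4] "dd" (len 2) => palindrome
Longest palindromic substring: "dd" with length 2

2


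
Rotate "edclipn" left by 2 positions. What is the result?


Input: "edclipn", rotate left by 2
First 2 characters: "ed"
Remaining characters: "clipn"
Concatenate remaining + first: "clipn" + "ed" = "clipned"

clipned


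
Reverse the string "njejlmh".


Input: njejlmh
Reading characters right to left:
  Position 6: 'h'
  Position 5: 'm'
  Position 4: 'l'
  Position 3: 'j'
  Position 2: 'e'
  Position 1: 'j'
  Position 0: 'n'
Reversed: hmljejn

hmljejn


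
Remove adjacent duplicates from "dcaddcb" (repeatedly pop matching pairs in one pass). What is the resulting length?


Input: dcaddcb
Stack-based adjacent duplicate removal:
  Read 'd': push. Stack: d
  Read 'c': push. Stack: dc
  Read 'a': push. Stack: dca
  Read 'd': push. Stack: dcad
  Read 'd': matches stack top 'd' => pop. Stack: dca
  Read 'c': push. Stack: dcac
  Read 'b': push. Stack: dcacb
Final stack: "dcacb" (length 5)

5


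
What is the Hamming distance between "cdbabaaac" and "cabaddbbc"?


Comparing "cdbabaaac" and "cabaddbbc" position by position:
  Position 0: 'c' vs 'c' => same
  Position 1: 'd' vs 'a' => differ
  Position 2: 'b' vs 'b' => same
  Position 3: 'a' vs 'a' => same
  Position 4: 'b' vs 'd' => differ
  Position 5: 'a' vs 'd' => differ
  Position 6: 'a' vs 'b' => differ
  Position 7: 'a' vs 'b' => differ
  Position 8: 'c' vs 'c' => same
Total differences (Hamming distance): 5

5


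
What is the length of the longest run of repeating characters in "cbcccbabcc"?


Input: "cbcccbabcc"
Scanning for longest run:
  Position 1 ('b'): new char, reset run to 1
  Position 2 ('c'): new char, reset run to 1
  Position 3 ('c'): continues run of 'c', length=2
  Position 4 ('c'): continues run of 'c', length=3
  Position 5 ('b'): new char, reset run to 1
  Position 6 ('a'): new char, reset run to 1
  Position 7 ('b'): new char, reset run to 1
  Position 8 ('c'): new char, reset run to 1
  Position 9 ('c'): continues run of 'c', length=2
Longest run: 'c' with length 3

3


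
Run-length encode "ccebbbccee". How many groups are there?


Input: ccebbbccee
Scanning for consecutive runs:
  Group 1: 'c' x 2 (positions 0-1)
  Group 2: 'e' x 1 (positions 2-2)
  Group 3: 'b' x 3 (positions 3-5)
  Group 4: 'c' x 2 (positions 6-7)
  Group 5: 'e' x 2 (positions 8-9)
Total groups: 5

5


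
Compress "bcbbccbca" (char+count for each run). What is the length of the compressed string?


Input: bcbbccbca
Runs:
  'b' x 1 => "b1"
  'c' x 1 => "c1"
  'b' x 2 => "b2"
  'c' x 2 => "c2"
  'b' x 1 => "b1"
  'c' x 1 => "c1"
  'a' x 1 => "a1"
Compressed: "b1c1b2c2b1c1a1"
Compressed length: 14

14


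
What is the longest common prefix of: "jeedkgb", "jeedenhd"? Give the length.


Words: jeedkgb, jeedenhd
  Position 0: all 'j' => match
  Position 1: all 'e' => match
  Position 2: all 'e' => match
  Position 3: all 'd' => match
  Position 4: ('k', 'e') => mismatch, stop
LCP = "jeed" (length 4)

4


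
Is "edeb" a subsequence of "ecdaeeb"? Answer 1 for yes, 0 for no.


Check if "edeb" is a subsequence of "ecdaeeb"
Greedy scan:
  Position 0 ('e'): matches sub[0] = 'e'
  Position 1 ('c'): no match needed
  Position 2 ('d'): matches sub[1] = 'd'
  Position 3 ('a'): no match needed
  Position 4 ('e'): matches sub[2] = 'e'
  Position 5 ('e'): no match needed
  Position 6 ('b'): matches sub[3] = 'b'
All 4 characters matched => is a subsequence

1


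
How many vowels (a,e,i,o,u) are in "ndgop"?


Input: ndgop
Checking each character:
  'n' at position 0: consonant
  'd' at position 1: consonant
  'g' at position 2: consonant
  'o' at position 3: vowel (running total: 1)
  'p' at position 4: consonant
Total vowels: 1

1


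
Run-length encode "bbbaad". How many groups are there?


Input: bbbaad
Scanning for consecutive runs:
  Group 1: 'b' x 3 (positions 0-2)
  Group 2: 'a' x 2 (positions 3-4)
  Group 3: 'd' x 1 (positions 5-5)
Total groups: 3

3


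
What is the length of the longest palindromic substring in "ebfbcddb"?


Input: "ebfbcddb"
Checking substrings for palindromes:
  [1:4] "bfb" (len 3) => palindrome
  [5:7] "dd" (len 2) => palindrome
Longest palindromic substring: "bfb" with length 3

3


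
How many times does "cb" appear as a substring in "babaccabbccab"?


Searching for "cb" in "babaccabbccab"
Scanning each position:
  Position 0: "ba" => no
  Position 1: "ab" => no
  Position 2: "ba" => no
  Position 3: "ac" => no
  Position 4: "cc" => no
  Position 5: "ca" => no
  Position 6: "ab" => no
  Position 7: "bb" => no
  Position 8: "bc" => no
  Position 9: "cc" => no
  Position 10: "ca" => no
  Position 11: "ab" => no
Total occurrences: 0

0


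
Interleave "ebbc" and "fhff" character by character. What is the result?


Interleaving "ebbc" and "fhff":
  Position 0: 'e' from first, 'f' from second => "ef"
  Position 1: 'b' from first, 'h' from second => "bh"
  Position 2: 'b' from first, 'f' from second => "bf"
  Position 3: 'c' from first, 'f' from second => "cf"
Result: efbhbfcf

efbhbfcf


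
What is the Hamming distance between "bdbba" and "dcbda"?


Comparing "bdbba" and "dcbda" position by position:
  Position 0: 'b' vs 'd' => differ
  Position 1: 'd' vs 'c' => differ
  Position 2: 'b' vs 'b' => same
  Position 3: 'b' vs 'd' => differ
  Position 4: 'a' vs 'a' => same
Total differences (Hamming distance): 3

3


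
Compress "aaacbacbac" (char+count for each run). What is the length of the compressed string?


Input: aaacbacbac
Runs:
  'a' x 3 => "a3"
  'c' x 1 => "c1"
  'b' x 1 => "b1"
  'a' x 1 => "a1"
  'c' x 1 => "c1"
  'b' x 1 => "b1"
  'a' x 1 => "a1"
  'c' x 1 => "c1"
Compressed: "a3c1b1a1c1b1a1c1"
Compressed length: 16

16


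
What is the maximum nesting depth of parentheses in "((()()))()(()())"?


Input: "((()()))()(()())"
Tracking depth:
  Position 0 '(': depth becomes 1
  Position 1 '(': depth becomes 2
  Position 2 '(': depth becomes 3
  Position 3 ')': depth becomes 2
  Position 4 '(': depth becomes 3
  Position 5 ')': depth becomes 2
  Position 6 ')': depth becomes 1
  Position 7 ')': depth becomes 0
  Position 8 '(': depth becomes 1
  Position 9 ')': depth becomes 0
  Position 10 '(': depth becomes 1
  Position 11 '(': depth becomes 2
  Position 12 ')': depth becomes 1
  Position 13 '(': depth becomes 2
  Position 14 ')': depth becomes 1
  Position 15 ')': depth becomes 0
Maximum depth reached: 3

3


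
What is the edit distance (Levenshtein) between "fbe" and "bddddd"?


Computing edit distance: "fbe" -> "bddddd"
DP table:
           b    d    d    d    d    d
      0    1    2    3    4    5    6
  f   1    1    2    3    4    5    6
  b   2    1    2    3    4    5    6
  e   3    2    2    3    4    5    6
Edit distance = dp[3][6] = 6

6


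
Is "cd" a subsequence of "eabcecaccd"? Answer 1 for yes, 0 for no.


Check if "cd" is a subsequence of "eabcecaccd"
Greedy scan:
  Position 0 ('e'): no match needed
  Position 1 ('a'): no match needed
  Position 2 ('b'): no match needed
  Position 3 ('c'): matches sub[0] = 'c'
  Position 4 ('e'): no match needed
  Position 5 ('c'): no match needed
  Position 6 ('a'): no match needed
  Position 7 ('c'): no match needed
  Position 8 ('c'): no match needed
  Position 9 ('d'): matches sub[1] = 'd'
All 2 characters matched => is a subsequence

1


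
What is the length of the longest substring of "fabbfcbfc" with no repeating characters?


Input: "fabbfcbfc"
Sliding window (track last position of each char):
  Position 0 ('f'): window [0,0] length 1 -- new best
  Position 1 ('a'): window [0,1] length 2 -- new best
  Position 2 ('b'): window [0,2] length 3 -- new best
  Position 3 ('b'): repeat (last at 2), move window start to 3
  Position 3 ('b'): window [3,3] length 1
  Position 4 ('f'): window [3,4] length 2
  Position 5 ('c'): window [3,5] length 3
  Position 6 ('b'): repeat (last at 3), move window start to 4
  Position 6 ('b'): window [4,6] length 3
  Position 7 ('f'): repeat (last at 4), move window start to 5
  Position 7 ('f'): window [5,7] length 3
  Position 8 ('c'): repeat (last at 5), move window start to 6
  Position 8 ('c'): window [6,8] length 3
Longest substring with no repeats: "fab" with length 3

3


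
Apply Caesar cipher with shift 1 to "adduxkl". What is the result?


Caesar cipher: shift "adduxkl" by 1
  'a' (pos 0) + 1 = pos 1 = 'b'
  'd' (pos 3) + 1 = pos 4 = 'e'
  'd' (pos 3) + 1 = pos 4 = 'e'
  'u' (pos 20) + 1 = pos 21 = 'v'
  'x' (pos 23) + 1 = pos 24 = 'y'
  'k' (pos 10) + 1 = pos 11 = 'l'
  'l' (pos 11) + 1 = pos 12 = 'm'
Result: beevylm

beevylm


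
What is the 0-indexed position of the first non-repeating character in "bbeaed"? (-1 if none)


Input: bbeaed
Character frequencies:
  'a': 1
  'b': 2
  'd': 1
  'e': 2
Scanning left to right for freq == 1:
  Position 0 ('b'): freq=2, skip
  Position 1 ('b'): freq=2, skip
  Position 2 ('e'): freq=2, skip
  Position 3 ('a'): unique! => answer = 3

3


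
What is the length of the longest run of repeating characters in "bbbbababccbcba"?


Input: "bbbbababccbcba"
Scanning for longest run:
  Position 1 ('b'): continues run of 'b', length=2
  Position 2 ('b'): continues run of 'b', length=3
  Position 3 ('b'): continues run of 'b', length=4
  Position 4 ('a'): new char, reset run to 1
  Position 5 ('b'): new char, reset run to 1
  Position 6 ('a'): new char, reset run to 1
  Position 7 ('b'): new char, reset run to 1
  Position 8 ('c'): new char, reset run to 1
  Position 9 ('c'): continues run of 'c', length=2
  Position 10 ('b'): new char, reset run to 1
  Position 11 ('c'): new char, reset run to 1
  Position 12 ('b'): new char, reset run to 1
  Position 13 ('a'): new char, reset run to 1
Longest run: 'b' with length 4

4


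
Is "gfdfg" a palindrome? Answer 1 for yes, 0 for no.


Input: gfdfg
Reversed: gfdfg
  Compare pos 0 ('g') with pos 4 ('g'): match
  Compare pos 1 ('f') with pos 3 ('f'): match
Result: palindrome

1


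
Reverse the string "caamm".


Input: caamm
Reading characters right to left:
  Position 4: 'm'
  Position 3: 'm'
  Position 2: 'a'
  Position 1: 'a'
  Position 0: 'c'
Reversed: mmaac

mmaac


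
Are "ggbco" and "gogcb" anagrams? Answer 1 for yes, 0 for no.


Strings: "ggbco", "gogcb"
Sorted first:  bcggo
Sorted second: bcggo
Sorted forms match => anagrams

1


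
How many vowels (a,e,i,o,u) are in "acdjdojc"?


Input: acdjdojc
Checking each character:
  'a' at position 0: vowel (running total: 1)
  'c' at position 1: consonant
  'd' at position 2: consonant
  'j' at position 3: consonant
  'd' at position 4: consonant
  'o' at position 5: vowel (running total: 2)
  'j' at position 6: consonant
  'c' at position 7: consonant
Total vowels: 2

2


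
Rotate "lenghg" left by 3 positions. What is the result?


Input: "lenghg", rotate left by 3
First 3 characters: "len"
Remaining characters: "ghg"
Concatenate remaining + first: "ghg" + "len" = "ghglen"

ghglen


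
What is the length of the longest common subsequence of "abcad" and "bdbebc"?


LCS of "abcad" and "bdbebc"
DP table:
           b    d    b    e    b    c
      0    0    0    0    0    0    0
  a   0    0    0    0    0    0    0
  b   0    1    1    1    1    1    1
  c   0    1    1    1    1    1    2
  a   0    1    1    1    1    1    2
  d   0    1    2    2    2    2    2
LCS length = dp[5][6] = 2

2


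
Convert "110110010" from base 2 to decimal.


Input: "110110010" in base 2
Positional expansion:
  Digit '1' (value 1) x 2^8 = 256
  Digit '1' (value 1) x 2^7 = 128
  Digit '0' (value 0) x 2^6 = 0
  Digit '1' (value 1) x 2^5 = 32
  Digit '1' (value 1) x 2^4 = 16
  Digit '0' (value 0) x 2^3 = 0
  Digit '0' (value 0) x 2^2 = 0
  Digit '1' (value 1) x 2^1 = 2
  Digit '0' (value 0) x 2^0 = 0
Sum = 434

434


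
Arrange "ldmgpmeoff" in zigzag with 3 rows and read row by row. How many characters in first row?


Zigzag "ldmgpmeoff" into 3 rows:
Placing characters:
  'l' => row 0
  'd' => row 1
  'm' => row 2
  'g' => row 1
  'p' => row 0
  'm' => row 1
  'e' => row 2
  'o' => row 1
  'f' => row 0
  'f' => row 1
Rows:
  Row 0: "lpf"
  Row 1: "dgmof"
  Row 2: "me"
First row length: 3

3


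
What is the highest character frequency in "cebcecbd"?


Input: cebcecbd
Character counts:
  'b': 2
  'c': 3
  'd': 1
  'e': 2
Maximum frequency: 3

3


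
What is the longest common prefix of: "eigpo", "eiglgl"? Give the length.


Words: eigpo, eiglgl
  Position 0: all 'e' => match
  Position 1: all 'i' => match
  Position 2: all 'g' => match
  Position 3: ('p', 'l') => mismatch, stop
LCP = "eig" (length 3)

3


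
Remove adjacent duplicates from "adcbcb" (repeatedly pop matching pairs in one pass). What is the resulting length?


Input: adcbcb
Stack-based adjacent duplicate removal:
  Read 'a': push. Stack: a
  Read 'd': push. Stack: ad
  Read 'c': push. Stack: adc
  Read 'b': push. Stack: adcb
  Read 'c': push. Stack: adcbc
  Read 'b': push. Stack: adcbcb
Final stack: "adcbcb" (length 6)

6


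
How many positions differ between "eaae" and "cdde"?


Comparing "eaae" and "cdde" position by position:
  Position 0: 'e' vs 'c' => DIFFER
  Position 1: 'a' vs 'd' => DIFFER
  Position 2: 'a' vs 'd' => DIFFER
  Position 3: 'e' vs 'e' => same
Positions that differ: 3

3


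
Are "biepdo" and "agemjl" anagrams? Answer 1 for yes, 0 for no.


Strings: "biepdo", "agemjl"
Sorted first:  bdeiop
Sorted second: aegjlm
Differ at position 0: 'b' vs 'a' => not anagrams

0


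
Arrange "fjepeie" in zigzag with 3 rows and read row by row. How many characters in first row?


Zigzag "fjepeie" into 3 rows:
Placing characters:
  'f' => row 0
  'j' => row 1
  'e' => row 2
  'p' => row 1
  'e' => row 0
  'i' => row 1
  'e' => row 2
Rows:
  Row 0: "fe"
  Row 1: "jpi"
  Row 2: "ee"
First row length: 2

2


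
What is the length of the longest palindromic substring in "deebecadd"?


Input: "deebecadd"
Checking substrings for palindromes:
  [2:5] "ebe" (len 3) => palindrome
  [1:3] "ee" (len 2) => palindrome
  [7:9] "dd" (len 2) => palindrome
Longest palindromic substring: "ebe" with length 3

3


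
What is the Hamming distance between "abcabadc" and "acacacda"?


Comparing "abcabadc" and "acacacda" position by position:
  Position 0: 'a' vs 'a' => same
  Position 1: 'b' vs 'c' => differ
  Position 2: 'c' vs 'a' => differ
  Position 3: 'a' vs 'c' => differ
  Position 4: 'b' vs 'a' => differ
  Position 5: 'a' vs 'c' => differ
  Position 6: 'd' vs 'd' => same
  Position 7: 'c' vs 'a' => differ
Total differences (Hamming distance): 6

6


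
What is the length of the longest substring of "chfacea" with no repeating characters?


Input: "chfacea"
Sliding window (track last position of each char):
  Position 0 ('c'): window [0,0] length 1 -- new best
  Position 1 ('h'): window [0,1] length 2 -- new best
  Position 2 ('f'): window [0,2] length 3 -- new best
  Position 3 ('a'): window [0,3] length 4 -- new best
  Position 4 ('c'): repeat (last at 0), move window start to 1
  Position 4 ('c'): window [1,4] length 4
  Position 5 ('e'): window [1,5] length 5 -- new best
  Position 6 ('a'): repeat (last at 3), move window start to 4
  Position 6 ('a'): window [4,6] length 3
Longest substring with no repeats: "hface" with length 5

5


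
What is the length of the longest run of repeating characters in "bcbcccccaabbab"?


Input: "bcbcccccaabbab"
Scanning for longest run:
  Position 1 ('c'): new char, reset run to 1
  Position 2 ('b'): new char, reset run to 1
  Position 3 ('c'): new char, reset run to 1
  Position 4 ('c'): continues run of 'c', length=2
  Position 5 ('c'): continues run of 'c', length=3
  Position 6 ('c'): continues run of 'c', length=4
  Position 7 ('c'): continues run of 'c', length=5
  Position 8 ('a'): new char, reset run to 1
  Position 9 ('a'): continues run of 'a', length=2
  Position 10 ('b'): new char, reset run to 1
  Position 11 ('b'): continues run of 'b', length=2
  Position 12 ('a'): new char, reset run to 1
  Position 13 ('b'): new char, reset run to 1
Longest run: 'c' with length 5

5


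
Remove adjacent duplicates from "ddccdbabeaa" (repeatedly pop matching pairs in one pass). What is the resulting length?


Input: ddccdbabeaa
Stack-based adjacent duplicate removal:
  Read 'd': push. Stack: d
  Read 'd': matches stack top 'd' => pop. Stack: (empty)
  Read 'c': push. Stack: c
  Read 'c': matches stack top 'c' => pop. Stack: (empty)
  Read 'd': push. Stack: d
  Read 'b': push. Stack: db
  Read 'a': push. Stack: dba
  Read 'b': push. Stack: dbab
  Read 'e': push. Stack: dbabe
  Read 'a': push. Stack: dbabea
  Read 'a': matches stack top 'a' => pop. Stack: dbabe
Final stack: "dbabe" (length 5)

5


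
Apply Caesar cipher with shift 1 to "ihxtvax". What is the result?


Caesar cipher: shift "ihxtvax" by 1
  'i' (pos 8) + 1 = pos 9 = 'j'
  'h' (pos 7) + 1 = pos 8 = 'i'
  'x' (pos 23) + 1 = pos 24 = 'y'
  't' (pos 19) + 1 = pos 20 = 'u'
  'v' (pos 21) + 1 = pos 22 = 'w'
  'a' (pos 0) + 1 = pos 1 = 'b'
  'x' (pos 23) + 1 = pos 24 = 'y'
Result: jiyuwby

jiyuwby


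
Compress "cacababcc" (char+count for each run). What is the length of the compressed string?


Input: cacababcc
Runs:
  'c' x 1 => "c1"
  'a' x 1 => "a1"
  'c' x 1 => "c1"
  'a' x 1 => "a1"
  'b' x 1 => "b1"
  'a' x 1 => "a1"
  'b' x 1 => "b1"
  'c' x 2 => "c2"
Compressed: "c1a1c1a1b1a1b1c2"
Compressed length: 16

16


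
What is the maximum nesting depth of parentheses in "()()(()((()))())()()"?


Input: "()()(()((()))())()()"
Tracking depth:
  Position 0 '(': depth becomes 1
  Position 1 ')': depth becomes 0
  Position 2 '(': depth becomes 1
  Position 3 ')': depth becomes 0
  Position 4 '(': depth becomes 1
  Position 5 '(': depth becomes 2
  Position 6 ')': depth becomes 1
  Position 7 '(': depth becomes 2
  Position 8 '(': depth becomes 3
  Position 9 '(': depth becomes 4
  Position 10 ')': depth becomes 3
  Position 11 ')': depth becomes 2
  Position 12 ')': depth becomes 1
  Position 13 '(': depth becomes 2
  Position 14 ')': depth becomes 1
  Position 15 ')': depth becomes 0
  Position 16 '(': depth becomes 1
  Position 17 ')': depth becomes 0
  Position 18 '(': depth becomes 1
  Position 19 ')': depth becomes 0
Maximum depth reached: 4

4


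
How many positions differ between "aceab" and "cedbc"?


Comparing "aceab" and "cedbc" position by position:
  Position 0: 'a' vs 'c' => DIFFER
  Position 1: 'c' vs 'e' => DIFFER
  Position 2: 'e' vs 'd' => DIFFER
  Position 3: 'a' vs 'b' => DIFFER
  Position 4: 'b' vs 'c' => DIFFER
Positions that differ: 5

5


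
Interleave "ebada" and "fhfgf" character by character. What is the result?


Interleaving "ebada" and "fhfgf":
  Position 0: 'e' from first, 'f' from second => "ef"
  Position 1: 'b' from first, 'h' from second => "bh"
  Position 2: 'a' from first, 'f' from second => "af"
  Position 3: 'd' from first, 'g' from second => "dg"
  Position 4: 'a' from first, 'f' from second => "af"
Result: efbhafdgaf

efbhafdgaf


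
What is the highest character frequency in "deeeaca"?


Input: deeeaca
Character counts:
  'a': 2
  'c': 1
  'd': 1
  'e': 3
Maximum frequency: 3

3


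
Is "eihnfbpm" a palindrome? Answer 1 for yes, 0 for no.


Input: eihnfbpm
Reversed: mpbfnhie
  Compare pos 0 ('e') with pos 7 ('m'): MISMATCH
  Compare pos 1 ('i') with pos 6 ('p'): MISMATCH
  Compare pos 2 ('h') with pos 5 ('b'): MISMATCH
  Compare pos 3 ('n') with pos 4 ('f'): MISMATCH
Result: not a palindrome

0


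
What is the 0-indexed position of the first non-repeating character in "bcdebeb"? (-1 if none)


Input: bcdebeb
Character frequencies:
  'b': 3
  'c': 1
  'd': 1
  'e': 2
Scanning left to right for freq == 1:
  Position 0 ('b'): freq=3, skip
  Position 1 ('c'): unique! => answer = 1

1


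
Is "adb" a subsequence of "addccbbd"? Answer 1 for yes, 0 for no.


Check if "adb" is a subsequence of "addccbbd"
Greedy scan:
  Position 0 ('a'): matches sub[0] = 'a'
  Position 1 ('d'): matches sub[1] = 'd'
  Position 2 ('d'): no match needed
  Position 3 ('c'): no match needed
  Position 4 ('c'): no match needed
  Position 5 ('b'): matches sub[2] = 'b'
  Position 6 ('b'): no match needed
  Position 7 ('d'): no match needed
All 3 characters matched => is a subsequence

1


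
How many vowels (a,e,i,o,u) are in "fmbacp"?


Input: fmbacp
Checking each character:
  'f' at position 0: consonant
  'm' at position 1: consonant
  'b' at position 2: consonant
  'a' at position 3: vowel (running total: 1)
  'c' at position 4: consonant
  'p' at position 5: consonant
Total vowels: 1

1


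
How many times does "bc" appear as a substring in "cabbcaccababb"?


Searching for "bc" in "cabbcaccababb"
Scanning each position:
  Position 0: "ca" => no
  Position 1: "ab" => no
  Position 2: "bb" => no
  Position 3: "bc" => MATCH
  Position 4: "ca" => no
  Position 5: "ac" => no
  Position 6: "cc" => no
  Position 7: "ca" => no
  Position 8: "ab" => no
  Position 9: "ba" => no
  Position 10: "ab" => no
  Position 11: "bb" => no
Total occurrences: 1

1


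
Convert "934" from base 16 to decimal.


Input: "934" in base 16
Positional expansion:
  Digit '9' (value 9) x 16^2 = 2304
  Digit '3' (value 3) x 16^1 = 48
  Digit '4' (value 4) x 16^0 = 4
Sum = 2356

2356


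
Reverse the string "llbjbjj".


Input: llbjbjj
Reading characters right to left:
  Position 6: 'j'
  Position 5: 'j'
  Position 4: 'b'
  Position 3: 'j'
  Position 2: 'b'
  Position 1: 'l'
  Position 0: 'l'
Reversed: jjbjbll

jjbjbll


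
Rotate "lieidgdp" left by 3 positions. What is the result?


Input: "lieidgdp", rotate left by 3
First 3 characters: "lie"
Remaining characters: "idgdp"
Concatenate remaining + first: "idgdp" + "lie" = "idgdplie"

idgdplie


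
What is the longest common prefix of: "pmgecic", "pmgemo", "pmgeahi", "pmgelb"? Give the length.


Words: pmgecic, pmgemo, pmgeahi, pmgelb
  Position 0: all 'p' => match
  Position 1: all 'm' => match
  Position 2: all 'g' => match
  Position 3: all 'e' => match
  Position 4: ('c', 'm', 'a', 'l') => mismatch, stop
LCP = "pmge" (length 4)

4


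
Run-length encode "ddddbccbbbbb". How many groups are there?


Input: ddddbccbbbbb
Scanning for consecutive runs:
  Group 1: 'd' x 4 (positions 0-3)
  Group 2: 'b' x 1 (positions 4-4)
  Group 3: 'c' x 2 (positions 5-6)
  Group 4: 'b' x 5 (positions 7-11)
Total groups: 4

4


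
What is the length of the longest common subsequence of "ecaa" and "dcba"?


LCS of "ecaa" and "dcba"
DP table:
           d    c    b    a
      0    0    0    0    0
  e   0    0    0    0    0
  c   0    0    1    1    1
  a   0    0    1    1    2
  a   0    0    1    1    2
LCS length = dp[4][4] = 2

2


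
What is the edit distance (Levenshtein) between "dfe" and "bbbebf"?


Computing edit distance: "dfe" -> "bbbebf"
DP table:
           b    b    b    e    b    f
      0    1    2    3    4    5    6
  d   1    1    2    3    4    5    6
  f   2    2    2    3    4    5    5
  e   3    3    3    3    3    4    5
Edit distance = dp[3][6] = 5

5


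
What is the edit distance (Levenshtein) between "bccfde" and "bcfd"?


Computing edit distance: "bccfde" -> "bcfd"
DP table:
           b    c    f    d
      0    1    2    3    4
  b   1    0    1    2    3
  c   2    1    0    1    2
  c   3    2    1    1    2
  f   4    3    2    1    2
  d   5    4    3    2    1
  e   6    5    4    3    2
Edit distance = dp[6][4] = 2

2


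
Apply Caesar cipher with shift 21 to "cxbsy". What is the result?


Caesar cipher: shift "cxbsy" by 21
  'c' (pos 2) + 21 = pos 23 = 'x'
  'x' (pos 23) + 21 = pos 18 = 's'
  'b' (pos 1) + 21 = pos 22 = 'w'
  's' (pos 18) + 21 = pos 13 = 'n'
  'y' (pos 24) + 21 = pos 19 = 't'
Result: xswnt

xswnt


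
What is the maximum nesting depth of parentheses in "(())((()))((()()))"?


Input: "(())((()))((()()))"
Tracking depth:
  Position 0 '(': depth becomes 1
  Position 1 '(': depth becomes 2
  Position 2 ')': depth becomes 1
  Position 3 ')': depth becomes 0
  Position 4 '(': depth becomes 1
  Position 5 '(': depth becomes 2
  Position 6 '(': depth becomes 3
  Position 7 ')': depth becomes 2
  Position 8 ')': depth becomes 1
  Position 9 ')': depth becomes 0
  Position 10 '(': depth becomes 1
  Position 11 '(': depth becomes 2
  Position 12 '(': depth becomes 3
  Position 13 ')': depth becomes 2
  Position 14 '(': depth becomes 3
  Position 15 ')': depth becomes 2
  Position 16 ')': depth becomes 1
  Position 17 ')': depth becomes 0
Maximum depth reached: 3

3


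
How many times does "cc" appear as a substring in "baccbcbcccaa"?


Searching for "cc" in "baccbcbcccaa"
Scanning each position:
  Position 0: "ba" => no
  Position 1: "ac" => no
  Position 2: "cc" => MATCH
  Position 3: "cb" => no
  Position 4: "bc" => no
  Position 5: "cb" => no
  Position 6: "bc" => no
  Position 7: "cc" => MATCH
  Position 8: "cc" => MATCH
  Position 9: "ca" => no
  Position 10: "aa" => no
Total occurrences: 3

3


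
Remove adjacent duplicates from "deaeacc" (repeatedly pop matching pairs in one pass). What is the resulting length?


Input: deaeacc
Stack-based adjacent duplicate removal:
  Read 'd': push. Stack: d
  Read 'e': push. Stack: de
  Read 'a': push. Stack: dea
  Read 'e': push. Stack: deae
  Read 'a': push. Stack: deaea
  Read 'c': push. Stack: deaeac
  Read 'c': matches stack top 'c' => pop. Stack: deaea
Final stack: "deaea" (length 5)

5
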